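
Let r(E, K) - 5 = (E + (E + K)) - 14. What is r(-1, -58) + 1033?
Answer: 964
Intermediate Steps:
r(E, K) = -9 + K + 2*E (r(E, K) = 5 + ((E + (E + K)) - 14) = 5 + ((K + 2*E) - 14) = 5 + (-14 + K + 2*E) = -9 + K + 2*E)
r(-1, -58) + 1033 = (-9 - 58 + 2*(-1)) + 1033 = (-9 - 58 - 2) + 1033 = -69 + 1033 = 964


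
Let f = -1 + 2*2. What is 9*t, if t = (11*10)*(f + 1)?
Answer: 3960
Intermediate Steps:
f = 3 (f = -1 + 4 = 3)
t = 440 (t = (11*10)*(3 + 1) = 110*4 = 440)
9*t = 9*440 = 3960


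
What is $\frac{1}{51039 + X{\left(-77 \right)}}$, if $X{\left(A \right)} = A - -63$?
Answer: $\frac{1}{51025} \approx 1.9598 \cdot 10^{-5}$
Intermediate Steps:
$X{\left(A \right)} = 63 + A$ ($X{\left(A \right)} = A + 63 = 63 + A$)
$\frac{1}{51039 + X{\left(-77 \right)}} = \frac{1}{51039 + \left(63 - 77\right)} = \frac{1}{51039 - 14} = \frac{1}{51025}$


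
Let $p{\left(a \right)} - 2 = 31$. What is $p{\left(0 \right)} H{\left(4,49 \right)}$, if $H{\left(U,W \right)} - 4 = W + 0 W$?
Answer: $1749$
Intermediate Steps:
$H{\left(U,W \right)} = 4 + W$ ($H{\left(U,W \right)} = 4 + \left(W + 0 W\right) = 4 + \left(W + 0\right) = 4 + W$)
$p{\left(a \right)} = 33$ ($p{\left(a \right)} = 2 + 31 = 33$)
$p{\left(0 \right)} H{\left(4,49 \right)} = 33 \left(4 + 49\right) = 33 \cdot 53 = 1749$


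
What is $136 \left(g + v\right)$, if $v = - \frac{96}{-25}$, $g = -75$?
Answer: $- \frac{241944}{25} \approx -9677.8$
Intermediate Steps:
$v = \frac{96}{25}$ ($v = \left(-96\right) \left(- \frac{1}{25}\right) = \frac{96}{25} \approx 3.84$)
$136 \left(g + v\right) = 136 \left(-75 + \frac{96}{25}\right) = 136 \left(- \frac{1779}{25}\right) = - \frac{241944}{25}$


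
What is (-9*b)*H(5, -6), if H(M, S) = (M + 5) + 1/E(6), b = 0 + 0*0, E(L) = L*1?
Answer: 0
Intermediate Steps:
E(L) = L
b = 0 (b = 0 + 0 = 0)
H(M, S) = 31/6 + M (H(M, S) = (M + 5) + 1/6 = (5 + M) + ⅙ = 31/6 + M)
(-9*b)*H(5, -6) = (-9*0)*(31/6 + 5) = 0*(61/6) = 0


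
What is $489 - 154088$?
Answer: $-153599$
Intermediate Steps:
$489 - 154088 = -153599$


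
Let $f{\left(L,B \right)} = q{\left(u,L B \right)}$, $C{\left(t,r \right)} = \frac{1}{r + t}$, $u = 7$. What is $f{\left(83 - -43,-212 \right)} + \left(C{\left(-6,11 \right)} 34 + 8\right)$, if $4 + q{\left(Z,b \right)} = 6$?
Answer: $\frac{84}{5} \approx 16.8$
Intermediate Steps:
$q{\left(Z,b \right)} = 2$ ($q{\left(Z,b \right)} = -4 + 6 = 2$)
$f{\left(L,B \right)} = 2$
$f{\left(83 - -43,-212 \right)} + \left(C{\left(-6,11 \right)} 34 + 8\right) = 2 + \left(\frac{1}{11 - 6} \cdot 34 + 8\right) = 2 + \left(\frac{1}{5} \cdot 34 + 8\right) = 2 + \left(\frac{34}{5} + 8\right) = 2 + \frac{74}{5} = \frac{84}{5}$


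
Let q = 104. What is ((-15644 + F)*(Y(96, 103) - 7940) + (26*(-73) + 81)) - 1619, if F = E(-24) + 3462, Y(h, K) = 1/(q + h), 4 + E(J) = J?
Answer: 1938878059/20 ≈ 9.6944e+7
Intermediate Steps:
E(J) = -4 + J
Y(h, K) = 1/(104 + h)
F = 3434 (F = (-4 - 24) + 3462 = -28 + 3462 = 3434)
((-15644 + F)*(Y(96, 103) - 7940) + (26*(-73) + 81)) - 1619 = ((-15644 + 3434)*(1/(104 + 96) - 7940) + (26*(-73) + 81)) - 1619 = (-12210*(1/200 - 7940) + (-1898 + 81)) - 1619 = (-12210*(1/200 - 7940) - 1817) - 1619 = (-12210*(-1587999/200) - 1817) - 1619 = (1938946779/20 - 1817) - 1619 = 1938910439/20 - 1619 = 1938878059/20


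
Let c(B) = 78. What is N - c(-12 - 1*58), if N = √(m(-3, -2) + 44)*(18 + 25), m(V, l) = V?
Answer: -78 + 43*√41 ≈ 197.33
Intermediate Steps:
N = 43*√41 (N = √(-3 + 44)*(18 + 25) = √41*43 = 43*√41 ≈ 275.33)
N - c(-12 - 1*58) = 43*√41 - 1*78 = 43*√41 - 78 = -78 + 43*√41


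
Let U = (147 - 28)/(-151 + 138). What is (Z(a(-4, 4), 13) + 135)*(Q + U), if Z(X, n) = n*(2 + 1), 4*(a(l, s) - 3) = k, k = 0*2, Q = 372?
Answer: 820758/13 ≈ 63135.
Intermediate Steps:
k = 0
U = -119/13 (U = 119/(-13) = 119*(-1/13) = -119/13 ≈ -9.1538)
a(l, s) = 3 (a(l, s) = 3 + (¼)*0 = 3 + 0 = 3)
Z(X, n) = 3*n (Z(X, n) = n*3 = 3*n)
(Z(a(-4, 4), 13) + 135)*(Q + U) = (3*13 + 135)*(372 - 119/13) = (39 + 135)*(4717/13) = 174*(4717/13) = 820758/13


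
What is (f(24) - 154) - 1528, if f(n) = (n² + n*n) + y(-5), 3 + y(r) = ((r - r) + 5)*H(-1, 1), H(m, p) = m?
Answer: -538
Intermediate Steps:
y(r) = -8 (y(r) = -3 + ((r - r) + 5)*(-1) = -3 + (0 + 5)*(-1) = -3 + 5*(-1) = -3 - 5 = -8)
f(n) = -8 + 2*n² (f(n) = (n² + n*n) - 8 = (n² + n²) - 8 = 2*n² - 8 = -8 + 2*n²)
(f(24) - 154) - 1528 = ((-8 + 2*24²) - 154) - 1528 = ((-8 + 2*576) - 154) - 1528 = ((-8 + 1152) - 154) - 1528 = (1144 - 154) - 1528 = 990 - 1528 = -538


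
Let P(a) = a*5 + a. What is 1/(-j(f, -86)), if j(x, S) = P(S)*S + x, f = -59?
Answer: -1/44317 ≈ -2.2565e-5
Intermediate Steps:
P(a) = 6*a (P(a) = 5*a + a = 6*a)
j(x, S) = x + 6*S² (j(x, S) = (6*S)*S + x = 6*S² + x = x + 6*S²)
1/(-j(f, -86)) = 1/(-(-59 + 6*(-86)²)) = 1/(-(-59 + 6*7396)) = 1/(-(-59 + 44376)) = 1/(-1*44317) = 1/(-44317) = -1/44317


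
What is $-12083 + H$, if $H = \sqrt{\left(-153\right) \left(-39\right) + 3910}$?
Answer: $-12083 + \sqrt{9877} \approx -11984.0$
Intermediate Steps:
$H = \sqrt{9877}$ ($H = \sqrt{5967 + 3910} = \sqrt{9877} \approx 99.383$)
$-12083 + H = -12083 + \sqrt{9877}$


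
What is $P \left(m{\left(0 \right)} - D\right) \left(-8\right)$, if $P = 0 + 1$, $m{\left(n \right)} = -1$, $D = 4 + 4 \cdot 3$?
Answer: $136$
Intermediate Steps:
$D = 16$ ($D = 4 + 12 = 16$)
$P = 1$
$P \left(m{\left(0 \right)} - D\right) \left(-8\right) = 1 \left(-1 - 16\right) \left(-8\right) = 1 \left(\left(-17\right) \left(-8\right)\right) = 1 \cdot 136 = 136$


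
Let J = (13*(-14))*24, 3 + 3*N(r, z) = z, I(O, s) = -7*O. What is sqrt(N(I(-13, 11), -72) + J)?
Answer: I*sqrt(4393) ≈ 66.28*I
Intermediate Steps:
N(r, z) = -1 + z/3
J = -4368 (J = -182*24 = -4368)
sqrt(N(I(-13, 11), -72) + J) = sqrt((-1 + (1/3)*(-72)) - 4368) = sqrt((-1 - 24) - 4368) = sqrt(-25 - 4368) = sqrt(-4393) = I*sqrt(4393)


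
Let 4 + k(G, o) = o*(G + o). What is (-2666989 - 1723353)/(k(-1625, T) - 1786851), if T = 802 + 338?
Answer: 399122/212705 ≈ 1.8764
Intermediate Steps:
T = 1140
k(G, o) = -4 + o*(G + o)
(-2666989 - 1723353)/(k(-1625, T) - 1786851) = (-2666989 - 1723353)/((-4 + 1140**2 - 1625*1140) - 1786851) = -4390342/((-4 + 1299600 - 1852500) - 1786851) = -4390342/(-552904 - 1786851) = -4390342/(-2339755) = -4390342*(-1/2339755) = 399122/212705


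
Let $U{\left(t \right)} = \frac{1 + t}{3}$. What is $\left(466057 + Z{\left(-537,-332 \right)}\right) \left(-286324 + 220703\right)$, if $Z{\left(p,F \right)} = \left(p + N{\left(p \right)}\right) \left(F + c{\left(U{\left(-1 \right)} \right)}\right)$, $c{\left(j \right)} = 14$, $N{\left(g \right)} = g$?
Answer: $-52994797769$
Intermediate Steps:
$U{\left(t \right)} = \frac{1}{3} + \frac{t}{3}$ ($U{\left(t \right)} = \left(1 + t\right) \frac{1}{3} = \frac{1}{3} + \frac{t}{3}$)
$Z{\left(p,F \right)} = 2 p \left(14 + F\right)$ ($Z{\left(p,F \right)} = \left(p + p\right) \left(F + 14\right) = 2 p \left(14 + F\right)$)
$\left(466057 + Z{\left(-537,-332 \right)}\right) \left(-286324 + 220703\right) = \left(466057 + 2 \left(-537\right) \left(14 - 332\right)\right) \left(-286324 + 220703\right) = \left(466057 + 2 \left(-537\right) \left(-318\right)\right) \left(-65621\right) = \left(466057 + 341532\right) \left(-65621\right) = 807589 \left(-65621\right) = -52994797769$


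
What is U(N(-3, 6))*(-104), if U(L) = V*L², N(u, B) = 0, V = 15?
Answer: 0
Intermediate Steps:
U(L) = 15*L²
U(N(-3, 6))*(-104) = (15*0²)*(-104) = (15*0)*(-104) = 0*(-104) = 0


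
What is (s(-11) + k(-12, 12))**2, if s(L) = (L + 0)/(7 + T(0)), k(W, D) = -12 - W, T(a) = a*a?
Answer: 121/49 ≈ 2.4694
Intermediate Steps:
T(a) = a**2
s(L) = L/7 (s(L) = (L + 0)/(7 + 0**2) = L/(7 + 0) = L/7)
(s(-11) + k(-12, 12))**2 = ((1/7)*(-11) + (-12 - 1*(-12)))**2 = (-11/7 + (-12 + 12))**2 = (-11/7 + 0)**2 = (-11/7)**2 = 121/49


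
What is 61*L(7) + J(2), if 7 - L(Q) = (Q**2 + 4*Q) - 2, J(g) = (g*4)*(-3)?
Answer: -4172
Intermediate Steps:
J(g) = -12*g (J(g) = (4*g)*(-3) = -12*g)
L(Q) = 9 - Q**2 - 4*Q (L(Q) = 7 - ((Q**2 + 4*Q) - 2) = 7 - (-2 + Q**2 + 4*Q) = 7 + (2 - Q**2 - 4*Q) = 9 - Q**2 - 4*Q)
61*L(7) + J(2) = 61*(9 - 1*7**2 - 4*7) - 12*2 = 61*(9 - 1*49 - 28) - 24 = 61*(9 - 49 - 28) - 24 = 61*(-68) - 24 = -4148 - 24 = -4172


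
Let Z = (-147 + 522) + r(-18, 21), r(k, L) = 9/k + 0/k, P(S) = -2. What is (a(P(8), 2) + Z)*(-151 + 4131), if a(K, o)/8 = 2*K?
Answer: 1363150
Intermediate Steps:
r(k, L) = 9/k (r(k, L) = 9/k + 0 = 9/k)
Z = 749/2 (Z = (-147 + 522) + 9/(-18) = 375 + 9*(-1/18) = 375 - ½ = 749/2 ≈ 374.50)
a(K, o) = 16*K (a(K, o) = 8*(2*K) = 16*K)
(a(P(8), 2) + Z)*(-151 + 4131) = (16*(-2) + 749/2)*(-151 + 4131) = (-32 + 749/2)*3980 = (685/2)*3980 = 1363150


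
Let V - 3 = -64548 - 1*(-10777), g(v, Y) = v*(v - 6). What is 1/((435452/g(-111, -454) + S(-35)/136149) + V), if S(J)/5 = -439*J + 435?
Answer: -45337617/2436166520924 ≈ -1.8610e-5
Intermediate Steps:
g(v, Y) = v*(-6 + v)
S(J) = 2175 - 2195*J (S(J) = 5*(-439*J + 435) = 5*(435 - 439*J) = 2175 - 2195*J)
V = -53768 (V = 3 + (-64548 - 1*(-10777)) = 3 + (-64548 + 10777) = 3 - 53771 = -53768)
1/((435452/g(-111, -454) + S(-35)/136149) + V) = 1/((435452/((-111*(-6 - 111))) + (2175 - 2195*(-35))/136149) - 53768) = 1/((435452/((-111*(-117))) + (2175 + 76825)*(1/136149)) - 53768) = 1/((435452/12987 + 79000*(1/136149)) - 53768) = 1/((435452*(1/12987) + 79000/136149) - 53768) = 1/((435452/12987 + 79000/136149) - 53768) = 1/(1546469932/45337617 - 53768) = 1/(-2436166520924/45337617) = -45337617/2436166520924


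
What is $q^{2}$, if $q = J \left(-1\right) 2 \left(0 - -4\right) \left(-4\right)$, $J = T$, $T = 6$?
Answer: $36864$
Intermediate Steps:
$J = 6$
$q = 192$ ($q = 6 \left(-1\right) 2 \left(0 - -4\right) \left(-4\right) = 6 \left(- 2 \left(0 + 4\right)\right) \left(-4\right) = 6 \left(\left(-2\right) 4\right) \left(-4\right) = 6 \left(-8\right) \left(-4\right) = \left(-48\right) \left(-4\right) = 192$)
$q^{2} = 192^{2} = 36864$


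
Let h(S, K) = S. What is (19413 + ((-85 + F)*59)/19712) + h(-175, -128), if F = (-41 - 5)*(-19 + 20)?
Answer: 379211727/19712 ≈ 19238.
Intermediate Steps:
F = -46 (F = -46*1 = -46)
(19413 + ((-85 + F)*59)/19712) + h(-175, -128) = (19413 + ((-85 - 46)*59)/19712) - 175 = (19413 - 131*59*(1/19712)) - 175 = (19413 - 7729*1/19712) - 175 = (19413 - 7729/19712) - 175 = 382661327/19712 - 175 = 379211727/19712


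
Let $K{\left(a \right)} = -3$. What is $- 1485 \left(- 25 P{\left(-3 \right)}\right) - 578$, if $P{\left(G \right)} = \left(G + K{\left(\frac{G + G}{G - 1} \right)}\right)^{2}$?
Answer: $1335922$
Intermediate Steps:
$P{\left(G \right)} = \left(-3 + G\right)^{2}$ ($P{\left(G \right)} = \left(G - 3\right)^{2} = \left(-3 + G\right)^{2}$)
$- 1485 \left(- 25 P{\left(-3 \right)}\right) - 578 = - 1485 \left(- 25 \left(-3 - 3\right)^{2}\right) - 578 = - 1485 \left(- 25 \left(-6\right)^{2}\right) - 578 = - 1485 \left(\left(-25\right) 36\right) - 578 = \left(-1485\right) \left(-900\right) - 578 = 1336500 - 578 = 1335922$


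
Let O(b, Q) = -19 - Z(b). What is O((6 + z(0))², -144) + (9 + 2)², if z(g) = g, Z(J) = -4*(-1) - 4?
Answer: 102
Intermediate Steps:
Z(J) = 0 (Z(J) = 4 - 4 = 0)
O(b, Q) = -19 (O(b, Q) = -19 - 1*0 = -19 + 0 = -19)
O((6 + z(0))², -144) + (9 + 2)² = -19 + (9 + 2)² = -19 + 11² = -19 + 121 = 102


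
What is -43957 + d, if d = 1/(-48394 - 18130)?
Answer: -2924195469/66524 ≈ -43957.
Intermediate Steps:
d = -1/66524 (d = 1/(-66524) = -1/66524 ≈ -1.5032e-5)
-43957 + d = -43957 - 1/66524 = -2924195469/66524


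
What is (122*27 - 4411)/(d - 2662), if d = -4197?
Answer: 1117/6859 ≈ 0.16285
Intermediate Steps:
(122*27 - 4411)/(d - 2662) = (122*27 - 4411)/(-4197 - 2662) = (3294 - 4411)/(-6859) = -1117*(-1/6859) = 1117/6859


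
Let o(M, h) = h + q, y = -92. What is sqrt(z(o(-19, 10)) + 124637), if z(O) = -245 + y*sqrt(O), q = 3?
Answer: 2*sqrt(31098 - 23*sqrt(13)) ≈ 352.22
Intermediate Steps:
o(M, h) = 3 + h (o(M, h) = h + 3 = 3 + h)
z(O) = -245 - 92*sqrt(O)
sqrt(z(o(-19, 10)) + 124637) = sqrt((-245 - 92*sqrt(3 + 10)) + 124637) = sqrt((-245 - 92*sqrt(13)) + 124637) = sqrt(124392 - 92*sqrt(13))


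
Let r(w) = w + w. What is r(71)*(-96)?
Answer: -13632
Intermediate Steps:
r(w) = 2*w
r(71)*(-96) = (2*71)*(-96) = 142*(-96) = -13632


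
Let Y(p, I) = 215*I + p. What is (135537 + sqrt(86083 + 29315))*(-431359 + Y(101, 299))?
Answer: -49738419501 - 1100919*sqrt(12822) ≈ -4.9863e+10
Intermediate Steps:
Y(p, I) = p + 215*I
(135537 + sqrt(86083 + 29315))*(-431359 + Y(101, 299)) = (135537 + sqrt(86083 + 29315))*(-431359 + (101 + 215*299)) = (135537 + sqrt(115398))*(-431359 + (101 + 64285)) = (135537 + 3*sqrt(12822))*(-431359 + 64386) = (135537 + 3*sqrt(12822))*(-366973) = -49738419501 - 1100919*sqrt(12822)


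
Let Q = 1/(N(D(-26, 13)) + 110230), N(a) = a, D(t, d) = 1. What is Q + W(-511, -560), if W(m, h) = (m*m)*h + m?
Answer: -16118888540600/110231 ≈ -1.4623e+8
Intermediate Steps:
W(m, h) = m + h*m² (W(m, h) = m²*h + m = h*m² + m = m + h*m²)
Q = 1/110231 (Q = 1/(1 + 110230) = 1/110231 ≈ 9.0719e-6)
Q + W(-511, -560) = 1/110231 - 511*(1 - 560*(-511)) = 1/110231 - 511*(1 + 286160) = 1/110231 - 511*286161 = 1/110231 - 146228271 = -16118888540600/110231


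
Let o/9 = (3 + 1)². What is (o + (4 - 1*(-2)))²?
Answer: 22500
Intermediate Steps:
o = 144 (o = 9*(3 + 1)² = 9*4² = 9*16 = 144)
(o + (4 - 1*(-2)))² = (144 + (4 - 1*(-2)))² = (144 + (4 + 2))² = (144 + 6)² = 150² = 22500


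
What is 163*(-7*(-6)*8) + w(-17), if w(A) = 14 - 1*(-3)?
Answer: 54785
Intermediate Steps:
w(A) = 17 (w(A) = 14 + 3 = 17)
163*(-7*(-6)*8) + w(-17) = 163*(-7*(-6)*8) + 17 = 163*(42*8) + 17 = 163*336 + 17 = 54768 + 17 = 54785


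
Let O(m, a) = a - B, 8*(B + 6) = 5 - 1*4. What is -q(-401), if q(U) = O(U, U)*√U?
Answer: 3161*I*√401/8 ≈ 7912.4*I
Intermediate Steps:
B = -47/8 (B = -6 + (5 - 1*4)/8 = -6 + (5 - 4)/8 = -6 + (⅛)*1 = -6 + ⅛ = -47/8 ≈ -5.8750)
O(m, a) = 47/8 + a (O(m, a) = a - 1*(-47/8) = a + 47/8 = 47/8 + a)
q(U) = √U*(47/8 + U) (q(U) = (47/8 + U)*√U = √U*(47/8 + U))
-q(-401) = -√(-401)*(47/8 - 401) = -I*√401*(-3161)/8 = -(-3161)*I*√401/8 = 3161*I*√401/8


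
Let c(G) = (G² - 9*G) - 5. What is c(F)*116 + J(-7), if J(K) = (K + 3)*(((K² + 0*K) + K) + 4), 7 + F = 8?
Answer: -1692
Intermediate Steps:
F = 1 (F = -7 + 8 = 1)
c(G) = -5 + G² - 9*G
J(K) = (3 + K)*(4 + K + K²) (J(K) = (3 + K)*(((K² + 0) + K) + 4) = (3 + K)*((K² + K) + 4) = (3 + K)*((K + K²) + 4) = (3 + K)*(4 + K + K²))
c(F)*116 + J(-7) = (-5 + 1² - 9*1)*116 + (12 + (-7)³ + 4*(-7)² + 7*(-7)) = (-5 + 1 - 9)*116 + (12 - 343 + 4*49 - 49) = -13*116 + (12 - 343 + 196 - 49) = -1508 - 184 = -1692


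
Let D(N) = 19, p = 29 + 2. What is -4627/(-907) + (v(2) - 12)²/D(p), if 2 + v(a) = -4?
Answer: 381781/17233 ≈ 22.154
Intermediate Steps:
p = 31
v(a) = -6 (v(a) = -2 - 4 = -6)
-4627/(-907) + (v(2) - 12)²/D(p) = -4627/(-907) + (-6 - 12)²/19 = -4627*(-1/907) + (-18)²*(1/19) = 4627/907 + 324*(1/19) = 4627/907 + 324/19 = 381781/17233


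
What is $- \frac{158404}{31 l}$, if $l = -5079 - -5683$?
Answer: $- \frac{39601}{4681} \approx -8.4599$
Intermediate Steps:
$l = 604$ ($l = -5079 + 5683 = 604$)
$- \frac{158404}{31 l} = - \frac{158404}{31 \cdot 604} = - \frac{158404}{18724} = \left(-158404\right) \frac{1}{18724} = - \frac{39601}{4681}$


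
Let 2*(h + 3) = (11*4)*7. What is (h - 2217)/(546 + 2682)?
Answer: -1033/1614 ≈ -0.64003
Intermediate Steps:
h = 151 (h = -3 + ((11*4)*7)/2 = -3 + (44*7)/2 = -3 + (½)*308 = -3 + 154 = 151)
(h - 2217)/(546 + 2682) = (151 - 2217)/(546 + 2682) = -2066/3228 = -2066*1/3228 = -1033/1614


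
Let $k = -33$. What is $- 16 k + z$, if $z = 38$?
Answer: $566$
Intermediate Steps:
$- 16 k + z = \left(-16\right) \left(-33\right) + 38 = 528 + 38 = 566$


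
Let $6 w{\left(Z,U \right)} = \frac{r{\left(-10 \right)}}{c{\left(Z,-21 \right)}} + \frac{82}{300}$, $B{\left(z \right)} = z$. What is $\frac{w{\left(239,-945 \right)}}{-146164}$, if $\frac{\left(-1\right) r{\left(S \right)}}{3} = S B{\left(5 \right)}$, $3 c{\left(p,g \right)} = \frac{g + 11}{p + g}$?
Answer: $\frac{1471459}{131547600} \approx 0.011186$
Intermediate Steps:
$c{\left(p,g \right)} = \frac{11 + g}{3 \left(g + p\right)}$ ($c{\left(p,g \right)} = \frac{\left(g + 11\right) \frac{1}{p + g}}{3} = \frac{\left(11 + g\right) \frac{1}{g + p}}{3} = \frac{\frac{1}{g + p} \left(11 + g\right)}{3} = \frac{11 + g}{3 \left(g + p\right)}$)
$r{\left(S \right)} = - 15 S$ ($r{\left(S \right)} = - 3 S 5 = - 3 \cdot 5 S = - 15 S$)
$w{\left(Z,U \right)} = \frac{141791}{900} - \frac{15 Z}{2}$ ($w{\left(Z,U \right)} = \frac{\frac{\left(-15\right) \left(-10\right)}{\frac{1}{3} \frac{1}{-21 + Z} \left(11 - 21\right)} + \frac{82}{300}}{6} = \frac{\frac{150}{\frac{1}{3} \frac{1}{-21 + Z} \left(-10\right)} + 82 \cdot \frac{1}{300}}{6} = \frac{\frac{150}{\left(- \frac{10}{3}\right) \frac{1}{-21 + Z}} + \frac{41}{150}}{6} = \frac{150 \left(\frac{63}{10} - \frac{3 Z}{10}\right) + \frac{41}{150}}{6} = \frac{\left(945 - 45 Z\right) + \frac{41}{150}}{6} = \frac{\frac{141791}{150} - 45 Z}{6} = \frac{141791}{900} - \frac{15 Z}{2}$)
$\frac{w{\left(239,-945 \right)}}{-146164} = \frac{\frac{141791}{900} - \frac{3585}{2}}{-146164} = \left(\frac{141791}{900} - \frac{3585}{2}\right) \left(- \frac{1}{146164}\right) = \left(- \frac{1471459}{900}\right) \left(- \frac{1}{146164}\right) = \frac{1471459}{131547600}$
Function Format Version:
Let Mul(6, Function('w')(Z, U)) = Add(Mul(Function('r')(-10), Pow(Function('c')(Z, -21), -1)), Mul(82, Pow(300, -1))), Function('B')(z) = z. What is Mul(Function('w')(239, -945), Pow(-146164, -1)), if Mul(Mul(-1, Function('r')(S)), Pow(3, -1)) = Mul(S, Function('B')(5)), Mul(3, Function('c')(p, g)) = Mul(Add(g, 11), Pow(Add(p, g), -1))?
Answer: Rational(1471459, 131547600) ≈ 0.011186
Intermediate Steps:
Function('c')(p, g) = Mul(Rational(1, 3), Pow(Add(g, p), -1), Add(11, g)) (Function('c')(p, g) = Mul(Rational(1, 3), Mul(Add(g, 11), Pow(Add(p, g), -1))) = Mul(Rational(1, 3), Mul(Add(11, g), Pow(Add(g, p), -1))) = Mul(Rational(1, 3), Mul(Pow(Add(g, p), -1), Add(11, g))) = Mul(Rational(1, 3), Pow(Add(g, p), -1), Add(11, g)))
Function('r')(S) = Mul(-15, S) (Function('r')(S) = Mul(-3, Mul(S, 5)) = Mul(-3, Mul(5, S)) = Mul(-15, S))
Function('w')(Z, U) = Add(Rational(141791, 900), Mul(Rational(-15, 2), Z)) (Function('w')(Z, U) = Mul(Rational(1, 6), Add(Mul(Mul(-15, -10), Pow(Mul(Rational(1, 3), Pow(Add(-21, Z), -1), Add(11, -21)), -1)), Mul(82, Pow(300, -1)))) = Mul(Rational(1, 6), Add(Mul(150, Pow(Mul(Rational(1, 3), Pow(Add(-21, Z), -1), -10), -1)), Mul(82, Rational(1, 300)))) = Mul(Rational(1, 6), Add(Mul(150, Pow(Mul(Rational(-10, 3), Pow(Add(-21, Z), -1)), -1)), Rational(41, 150))) = Mul(Rational(1, 6), Add(Mul(150, Add(Rational(63, 10), Mul(Rational(-3, 10), Z))), Rational(41, 150))) = Mul(Rational(1, 6), Add(Add(945, Mul(-45, Z)), Rational(41, 150))) = Mul(Rational(1, 6), Add(Rational(141791, 150), Mul(-45, Z))) = Add(Rational(141791, 900), Mul(Rational(-15, 2), Z)))
Mul(Function('w')(239, -945), Pow(-146164, -1)) = Mul(Add(Rational(141791, 900), Mul(Rational(-15, 2), 239)), Pow(-146164, -1)) = Mul(Add(Rational(141791, 900), Rational(-3585, 2)), Rational(-1, 146164)) = Mul(Rational(-1471459, 900), Rational(-1, 146164)) = Rational(1471459, 131547600)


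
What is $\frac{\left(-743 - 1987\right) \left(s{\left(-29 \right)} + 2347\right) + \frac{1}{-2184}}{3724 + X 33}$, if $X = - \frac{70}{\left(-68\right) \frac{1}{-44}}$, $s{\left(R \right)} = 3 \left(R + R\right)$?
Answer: $- \frac{220254063137}{82769232} \approx -2661.1$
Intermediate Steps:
$s{\left(R \right)} = 6 R$ ($s{\left(R \right)} = 3 \cdot 2 R = 6 R$)
$X = - \frac{770}{17}$ ($X = - \frac{70}{\left(-68\right) \left(- \frac{1}{44}\right)} = - \frac{70}{\frac{17}{11}} = \left(-70\right) \frac{11}{17} = - \frac{770}{17} \approx -45.294$)
$\frac{\left(-743 - 1987\right) \left(s{\left(-29 \right)} + 2347\right) + \frac{1}{-2184}}{3724 + X 33} = \frac{\left(-743 - 1987\right) \left(6 \left(-29\right) + 2347\right) + \frac{1}{-2184}}{3724 - \frac{25410}{17}} = \frac{- 2730 \left(-174 + 2347\right) - \frac{1}{2184}}{3724 - \frac{25410}{17}} = \frac{\left(-2730\right) 2173 - \frac{1}{2184}}{\frac{37898}{17}} = \left(-5932290 - \frac{1}{2184}\right) \frac{17}{37898} = \left(- \frac{12956121361}{2184}\right) \frac{17}{37898} = - \frac{220254063137}{82769232}$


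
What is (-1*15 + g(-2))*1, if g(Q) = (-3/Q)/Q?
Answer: -63/4 ≈ -15.750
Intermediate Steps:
g(Q) = -3/Q²
(-1*15 + g(-2))*1 = (-1*15 - 3/(-2)²)*1 = (-15 - 3*¼)*1 = (-15 - ¾)*1 = -63/4*1 = -63/4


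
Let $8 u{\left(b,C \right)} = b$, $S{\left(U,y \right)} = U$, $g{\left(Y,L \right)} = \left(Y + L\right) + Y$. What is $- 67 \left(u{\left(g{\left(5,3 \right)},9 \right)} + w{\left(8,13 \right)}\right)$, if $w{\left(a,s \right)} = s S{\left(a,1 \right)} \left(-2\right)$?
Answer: $\frac{110617}{8} \approx 13827.0$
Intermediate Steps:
$g{\left(Y,L \right)} = L + 2 Y$ ($g{\left(Y,L \right)} = \left(L + Y\right) + Y = L + 2 Y$)
$u{\left(b,C \right)} = \frac{b}{8}$
$w{\left(a,s \right)} = - 2 a s$ ($w{\left(a,s \right)} = s a \left(-2\right) = a s \left(-2\right) = - 2 a s$)
$- 67 \left(u{\left(g{\left(5,3 \right)},9 \right)} + w{\left(8,13 \right)}\right) = - 67 \left(\frac{3 + 2 \cdot 5}{8} - 16 \cdot 13\right) = - 67 \left(\frac{3 + 10}{8} - 208\right) = - 67 \left(\frac{1}{8} \cdot 13 - 208\right) = - 67 \left(\frac{13}{8} - 208\right) = \left(-67\right) \left(- \frac{1651}{8}\right) = \frac{110617}{8}$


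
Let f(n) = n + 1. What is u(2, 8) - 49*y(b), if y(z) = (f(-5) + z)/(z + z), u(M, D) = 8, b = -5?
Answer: -361/10 ≈ -36.100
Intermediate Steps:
f(n) = 1 + n
y(z) = (-4 + z)/(2*z) (y(z) = ((1 - 5) + z)/(z + z) = (-4 + z)/((2*z)) = (-4 + z)*(1/(2*z)) = (-4 + z)/(2*z))
u(2, 8) - 49*y(b) = 8 - 49*(-4 - 5)/(2*(-5)) = 8 - 49*(-1)*(-9)/(2*5) = 8 - 49*9/10 = 8 - 441/10 = -361/10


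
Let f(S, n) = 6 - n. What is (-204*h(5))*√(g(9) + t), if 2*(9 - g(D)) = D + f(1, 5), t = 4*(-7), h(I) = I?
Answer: -2040*I*√6 ≈ -4997.0*I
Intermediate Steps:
t = -28
g(D) = 17/2 - D/2 (g(D) = 9 - (D + (6 - 1*5))/2 = 9 - (D + (6 - 5))/2 = 9 - (D + 1)/2 = 9 - (1 + D)/2 = 9 + (-½ - D/2) = 17/2 - D/2)
(-204*h(5))*√(g(9) + t) = (-204*5)*√((17/2 - ½*9) - 28) = -1020*√((17/2 - 9/2) - 28) = -1020*√(4 - 28) = -2040*I*√6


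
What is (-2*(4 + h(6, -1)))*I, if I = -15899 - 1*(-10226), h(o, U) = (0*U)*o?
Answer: 45384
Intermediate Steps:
h(o, U) = 0 (h(o, U) = 0*o = 0)
I = -5673 (I = -15899 + 10226 = -5673)
(-2*(4 + h(6, -1)))*I = -2*(4 + 0)*(-5673) = -2*4*(-5673) = -8*(-5673) = 45384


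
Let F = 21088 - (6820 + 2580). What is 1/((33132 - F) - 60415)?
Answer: -1/38971 ≈ -2.5660e-5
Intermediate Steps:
F = 11688 (F = 21088 - 1*9400 = 21088 - 9400 = 11688)
1/((33132 - F) - 60415) = 1/((33132 - 1*11688) - 60415) = 1/((33132 - 11688) - 60415) = 1/(21444 - 60415) = 1/(-38971) = -1/38971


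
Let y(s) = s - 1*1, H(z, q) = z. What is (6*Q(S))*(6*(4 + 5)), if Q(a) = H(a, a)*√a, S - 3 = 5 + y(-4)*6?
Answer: -7128*I*√22 ≈ -33433.0*I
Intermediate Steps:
y(s) = -1 + s (y(s) = s - 1 = -1 + s)
S = -22 (S = 3 + (5 + (-1 - 4)*6) = 3 + (5 - 5*6) = 3 + (5 - 30) = 3 - 25 = -22)
Q(a) = a^(3/2) (Q(a) = a*√a = a^(3/2))
(6*Q(S))*(6*(4 + 5)) = (6*(-22)^(3/2))*(6*(4 + 5)) = (6*(-22*I*√22))*(6*9) = -132*I*√22*54 = -7128*I*√22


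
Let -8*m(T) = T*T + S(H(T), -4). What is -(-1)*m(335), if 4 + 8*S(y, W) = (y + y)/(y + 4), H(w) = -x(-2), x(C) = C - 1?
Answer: -3142289/224 ≈ -14028.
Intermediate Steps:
x(C) = -1 + C
H(w) = 3 (H(w) = -(-1 - 2) = -1*(-3) = 3)
S(y, W) = -½ + y/(4*(4 + y)) (S(y, W) = -½ + ((y + y)/(y + 4))/8 = -½ + ((2*y)/(4 + y))/8 = -½ + (2*y/(4 + y))/8 = -½ + y/(4*(4 + y)))
m(T) = 11/224 - T²/8 (m(T) = -(T*T + (-8 - 1*3)/(4*(4 + 3)))/8 = -(T² + (¼)*(-8 - 3)/7)/8 = -(T² + (¼)*(⅐)*(-11))/8 = -(T² - 11/28)/8 = -(-11/28 + T²)/8 = 11/224 - T²/8)
-(-1)*m(335) = -(-1)*(11/224 - ⅛*335²) = -(-1)*(11/224 - ⅛*112225) = -(-1)*(11/224 - 112225/8) = -(-1)*(-3142289)/224 = -1*3142289/224 = -3142289/224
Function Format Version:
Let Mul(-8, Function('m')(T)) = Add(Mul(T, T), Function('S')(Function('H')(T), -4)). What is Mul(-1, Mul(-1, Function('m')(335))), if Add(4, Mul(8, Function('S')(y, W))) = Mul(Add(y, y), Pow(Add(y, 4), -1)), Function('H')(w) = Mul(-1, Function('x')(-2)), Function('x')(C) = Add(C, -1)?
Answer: Rational(-3142289, 224) ≈ -14028.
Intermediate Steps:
Function('x')(C) = Add(-1, C)
Function('H')(w) = 3 (Function('H')(w) = Mul(-1, Add(-1, -2)) = Mul(-1, -3) = 3)
Function('S')(y, W) = Add(Rational(-1, 2), Mul(Rational(1, 4), y, Pow(Add(4, y), -1))) (Function('S')(y, W) = Add(Rational(-1, 2), Mul(Rational(1, 8), Mul(Add(y, y), Pow(Add(y, 4), -1)))) = Add(Rational(-1, 2), Mul(Rational(1, 8), Mul(Mul(2, y), Pow(Add(4, y), -1)))) = Add(Rational(-1, 2), Mul(Rational(1, 8), Mul(2, y, Pow(Add(4, y), -1)))) = Add(Rational(-1, 2), Mul(Rational(1, 4), y, Pow(Add(4, y), -1))))
Function('m')(T) = Add(Rational(11, 224), Mul(Rational(-1, 8), Pow(T, 2))) (Function('m')(T) = Mul(Rational(-1, 8), Add(Mul(T, T), Mul(Rational(1, 4), Pow(Add(4, 3), -1), Add(-8, Mul(-1, 3))))) = Mul(Rational(-1, 8), Add(Pow(T, 2), Mul(Rational(1, 4), Pow(7, -1), Add(-8, -3)))) = Mul(Rational(-1, 8), Add(Pow(T, 2), Mul(Rational(1, 4), Rational(1, 7), -11))) = Mul(Rational(-1, 8), Add(Pow(T, 2), Rational(-11, 28))) = Mul(Rational(-1, 8), Add(Rational(-11, 28), Pow(T, 2))) = Add(Rational(11, 224), Mul(Rational(-1, 8), Pow(T, 2))))
Mul(-1, Mul(-1, Function('m')(335))) = Mul(-1, Mul(-1, Add(Rational(11, 224), Mul(Rational(-1, 8), Pow(335, 2))))) = Mul(-1, Mul(-1, Add(Rational(11, 224), Mul(Rational(-1, 8), 112225)))) = Mul(-1, Mul(-1, Add(Rational(11, 224), Rational(-112225, 8)))) = Mul(-1, Mul(-1, Rational(-3142289, 224))) = Mul(-1, Rational(3142289, 224)) = Rational(-3142289, 224)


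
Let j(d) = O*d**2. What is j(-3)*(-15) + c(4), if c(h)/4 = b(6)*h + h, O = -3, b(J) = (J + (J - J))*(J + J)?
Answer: 1573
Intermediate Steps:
b(J) = 2*J**2 (b(J) = (J + 0)*(2*J) = J*(2*J) = 2*J**2)
c(h) = 292*h (c(h) = 4*((2*6**2)*h + h) = 4*((2*36)*h + h) = 4*(72*h + h) = 4*(73*h) = 292*h)
j(d) = -3*d**2
j(-3)*(-15) + c(4) = -3*(-3)**2*(-15) + 292*4 = -3*9*(-15) + 1168 = -27*(-15) + 1168 = 405 + 1168 = 1573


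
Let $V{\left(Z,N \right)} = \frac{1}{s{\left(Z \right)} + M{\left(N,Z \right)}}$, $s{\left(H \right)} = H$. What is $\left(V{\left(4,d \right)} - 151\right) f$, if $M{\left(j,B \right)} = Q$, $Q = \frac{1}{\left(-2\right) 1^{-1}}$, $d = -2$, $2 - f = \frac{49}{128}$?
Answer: $- \frac{218385}{896} \approx -243.73$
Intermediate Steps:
$f = \frac{207}{128}$ ($f = 2 - \frac{49}{128} = \frac{207}{128} \approx 1.6172$)
$Q = - \frac{1}{2}$ ($Q = \frac{1}{\left(-2\right) 1} = \frac{1}{-2} = - \frac{1}{2} \approx -0.5$)
$M{\left(j,B \right)} = - \frac{1}{2}$
$V{\left(Z,N \right)} = \frac{1}{- \frac{1}{2} + Z}$ ($V{\left(Z,N \right)} = \frac{1}{Z - \frac{1}{2}} = \frac{1}{- \frac{1}{2} + Z}$)
$\left(V{\left(4,d \right)} - 151\right) f = \left(\frac{2}{-1 + 2 \cdot 4} - 151\right) \frac{207}{128} = \left(\frac{2}{-1 + 8} - 151\right) \frac{207}{128} = \left(\frac{2}{7} - 151\right) \frac{207}{128} = \left(- \frac{1055}{7}\right) \frac{207}{128} = - \frac{218385}{896}$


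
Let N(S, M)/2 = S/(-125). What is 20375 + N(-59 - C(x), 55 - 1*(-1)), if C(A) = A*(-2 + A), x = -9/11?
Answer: 308186711/15125 ≈ 20376.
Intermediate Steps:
x = -9/11 (x = -9*1/11 = -9/11 ≈ -0.81818)
N(S, M) = -2*S/125 (N(S, M) = 2*(S/(-125)) = 2*(S*(-1/125)) = 2*(-S/125) = -2*S/125)
20375 + N(-59 - C(x), 55 - 1*(-1)) = 20375 - 2*(-59 - (-9)*(-2 - 9/11)/11)/125 = 20375 - 2*(-59 - (-9)*(-31)/(11*11))/125 = 20375 - 2*(-59 - 1*279/121)/125 = 20375 - 2*(-59 - 279/121)/125 = 20375 - 2/125*(-7418/121) = 20375 + 14836/15125 = 308186711/15125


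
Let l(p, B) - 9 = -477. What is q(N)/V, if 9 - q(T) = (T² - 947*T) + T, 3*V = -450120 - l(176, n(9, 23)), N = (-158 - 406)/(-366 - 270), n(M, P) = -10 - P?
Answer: -1189779/210512078 ≈ -0.0056518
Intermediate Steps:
l(p, B) = -468 (l(p, B) = 9 - 477 = -468)
N = 47/53 (N = -564/(-636) = -564*(-1/636) = 47/53 ≈ 0.88679)
V = -149884 (V = (-450120 - 1*(-468))/3 = (-450120 + 468)/3 = (⅓)*(-449652) = -149884)
q(T) = 9 - T² + 946*T (q(T) = 9 - ((T² - 947*T) + T) = 9 - (T² - 946*T) = 9 + (-T² + 946*T) = 9 - T² + 946*T)
q(N)/V = (9 - (47/53)² + 946*(47/53))/(-149884) = (9 - 1*2209/2809 + 44462/53)*(-1/149884) = (9 - 2209/2809 + 44462/53)*(-1/149884) = (2379558/2809)*(-1/149884) = -1189779/210512078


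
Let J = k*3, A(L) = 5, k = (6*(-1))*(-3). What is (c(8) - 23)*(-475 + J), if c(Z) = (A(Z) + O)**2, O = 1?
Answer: -5473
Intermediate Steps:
k = 18 (k = -6*(-3) = 18)
J = 54 (J = 18*3 = 54)
c(Z) = 36 (c(Z) = (5 + 1)**2 = 6**2 = 36)
(c(8) - 23)*(-475 + J) = (36 - 23)*(-475 + 54) = 13*(-421) = -5473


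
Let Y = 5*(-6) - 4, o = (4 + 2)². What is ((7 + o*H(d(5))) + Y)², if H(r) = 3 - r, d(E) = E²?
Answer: 670761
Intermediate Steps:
o = 36 (o = 6² = 36)
Y = -34 (Y = -30 - 4 = -34)
((7 + o*H(d(5))) + Y)² = ((7 + 36*(3 - 1*5²)) - 34)² = ((7 + 36*(3 - 1*25)) - 34)² = ((7 + 36*(3 - 25)) - 34)² = ((7 + 36*(-22)) - 34)² = ((7 - 792) - 34)² = (-785 - 34)² = (-819)² = 670761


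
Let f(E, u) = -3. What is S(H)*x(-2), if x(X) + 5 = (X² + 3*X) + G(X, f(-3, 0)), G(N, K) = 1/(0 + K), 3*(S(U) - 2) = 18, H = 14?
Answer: -176/3 ≈ -58.667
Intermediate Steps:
S(U) = 8 (S(U) = 2 + (⅓)*18 = 2 + 6 = 8)
G(N, K) = 1/K
x(X) = -16/3 + X² + 3*X (x(X) = -5 + ((X² + 3*X) + 1/(-3)) = -5 + ((X² + 3*X) - ⅓) = -5 + (-⅓ + X² + 3*X) = -16/3 + X² + 3*X)
S(H)*x(-2) = 8*(-16/3 + (-2)² + 3*(-2)) = 8*(-16/3 + 4 - 6) = 8*(-22/3) = -176/3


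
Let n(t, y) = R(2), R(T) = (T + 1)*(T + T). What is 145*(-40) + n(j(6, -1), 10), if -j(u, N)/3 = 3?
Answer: -5788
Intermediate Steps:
j(u, N) = -9 (j(u, N) = -3*3 = -9)
R(T) = 2*T*(1 + T) (R(T) = (1 + T)*(2*T) = 2*T*(1 + T))
n(t, y) = 12 (n(t, y) = 2*2*(1 + 2) = 2*2*3 = 12)
145*(-40) + n(j(6, -1), 10) = 145*(-40) + 12 = -5800 + 12 = -5788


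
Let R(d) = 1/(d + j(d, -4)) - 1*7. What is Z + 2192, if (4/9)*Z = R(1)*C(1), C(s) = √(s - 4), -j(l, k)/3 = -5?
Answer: 2192 - 999*I*√3/64 ≈ 2192.0 - 27.036*I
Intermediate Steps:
j(l, k) = 15 (j(l, k) = -3*(-5) = 15)
C(s) = √(-4 + s)
R(d) = -7 + 1/(15 + d) (R(d) = 1/(d + 15) - 1*7 = 1/(15 + d) - 7 = -7 + 1/(15 + d))
Z = -999*I*√3/64 (Z = 9*(((-104 - 7*1)/(15 + 1))*√(-4 + 1))/4 = 9*(((-104 - 7)/16)*√(-3))/4 = 9*(((1/16)*(-111))*(I*√3))/4 = 9*(-111*I*√3/16)/4 = -999*I*√3/64 ≈ -27.036*I)
Z + 2192 = -999*I*√3/64 + 2192 = 2192 - 999*I*√3/64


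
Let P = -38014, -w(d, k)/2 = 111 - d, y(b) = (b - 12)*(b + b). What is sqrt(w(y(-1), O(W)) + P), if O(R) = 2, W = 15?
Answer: 2*I*sqrt(9546) ≈ 195.41*I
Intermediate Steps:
y(b) = 2*b*(-12 + b) (y(b) = (-12 + b)*(2*b) = 2*b*(-12 + b))
w(d, k) = -222 + 2*d (w(d, k) = -2*(111 - d) = -222 + 2*d)
sqrt(w(y(-1), O(W)) + P) = sqrt((-222 + 2*(2*(-1)*(-12 - 1))) - 38014) = sqrt((-222 + 2*(2*(-1)*(-13))) - 38014) = sqrt((-222 + 2*26) - 38014) = sqrt((-222 + 52) - 38014) = sqrt(-170 - 38014) = sqrt(-38184) = 2*I*sqrt(9546)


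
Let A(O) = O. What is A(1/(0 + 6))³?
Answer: 1/216 ≈ 0.0046296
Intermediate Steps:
A(1/(0 + 6))³ = (1/(0 + 6))³ = (1/6)³ = (⅙)³ = 1/216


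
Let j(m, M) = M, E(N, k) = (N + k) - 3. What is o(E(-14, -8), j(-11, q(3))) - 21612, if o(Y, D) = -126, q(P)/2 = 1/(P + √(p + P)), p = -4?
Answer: -21738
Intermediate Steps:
E(N, k) = -3 + N + k
q(P) = 2/(P + √(-4 + P))
o(E(-14, -8), j(-11, q(3))) - 21612 = -126 - 21612 = -21738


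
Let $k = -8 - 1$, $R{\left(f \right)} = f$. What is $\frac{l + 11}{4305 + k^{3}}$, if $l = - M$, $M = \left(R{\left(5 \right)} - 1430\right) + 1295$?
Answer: $\frac{47}{1192} \approx 0.03943$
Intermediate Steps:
$k = -9$
$M = -130$ ($M = \left(5 - 1430\right) + 1295 = -1425 + 1295 = -130$)
$l = 130$ ($l = \left(-1\right) \left(-130\right) = 130$)
$\frac{l + 11}{4305 + k^{3}} = \frac{130 + 11}{4305 + \left(-9\right)^{3}} = \frac{141}{4305 - 729} = \frac{141}{3576} = 141 \cdot \frac{1}{3576} = \frac{47}{1192}$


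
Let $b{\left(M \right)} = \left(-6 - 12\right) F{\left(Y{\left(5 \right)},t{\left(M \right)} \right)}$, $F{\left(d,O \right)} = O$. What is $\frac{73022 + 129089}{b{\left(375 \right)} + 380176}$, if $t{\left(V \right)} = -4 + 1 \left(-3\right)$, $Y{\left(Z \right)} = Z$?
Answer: $\frac{15547}{29254} \approx 0.53145$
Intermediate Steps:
$t{\left(V \right)} = -7$ ($t{\left(V \right)} = -4 - 3 = -7$)
$b{\left(M \right)} = 126$ ($b{\left(M \right)} = \left(-6 - 12\right) \left(-7\right) = \left(-18\right) \left(-7\right) = 126$)
$\frac{73022 + 129089}{b{\left(375 \right)} + 380176} = \frac{73022 + 129089}{126 + 380176} = \frac{202111}{380302} = 202111 \cdot \frac{1}{380302} = \frac{15547}{29254}$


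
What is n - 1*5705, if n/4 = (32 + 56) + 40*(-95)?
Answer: -20553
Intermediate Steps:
n = -14848 (n = 4*((32 + 56) + 40*(-95)) = 4*(88 - 3800) = 4*(-3712) = -14848)
n - 1*5705 = -14848 - 1*5705 = -14848 - 5705 = -20553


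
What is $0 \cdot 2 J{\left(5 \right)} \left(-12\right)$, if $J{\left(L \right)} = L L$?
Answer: $0$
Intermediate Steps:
$J{\left(L \right)} = L^{2}$
$0 \cdot 2 J{\left(5 \right)} \left(-12\right) = 0 \cdot 2 \cdot 5^{2} \left(-12\right) = 0 \cdot 2 \cdot 25 \left(-12\right) = 0 \cdot 50 \left(-12\right) = 0 \left(-12\right) = 0$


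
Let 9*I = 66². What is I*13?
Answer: 6292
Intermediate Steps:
I = 484 (I = (⅑)*66² = (⅑)*4356 = 484)
I*13 = 484*13 = 6292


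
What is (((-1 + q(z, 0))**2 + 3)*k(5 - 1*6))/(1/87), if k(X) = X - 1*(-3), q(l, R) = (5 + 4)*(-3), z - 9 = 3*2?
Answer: 136938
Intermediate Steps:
z = 15 (z = 9 + 3*2 = 9 + 6 = 15)
q(l, R) = -27 (q(l, R) = 9*(-3) = -27)
k(X) = 3 + X (k(X) = X + 3 = 3 + X)
(((-1 + q(z, 0))**2 + 3)*k(5 - 1*6))/(1/87) = (((-1 - 27)**2 + 3)*(3 + (5 - 1*6)))/(1/87) = (((-28)**2 + 3)*(3 + (5 - 6)))/(1/87) = ((784 + 3)*(3 - 1))*87 = (787*2)*87 = 1574*87 = 136938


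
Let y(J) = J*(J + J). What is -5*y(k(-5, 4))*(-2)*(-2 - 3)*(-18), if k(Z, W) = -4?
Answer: 28800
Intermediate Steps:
y(J) = 2*J² (y(J) = J*(2*J) = 2*J²)
-5*y(k(-5, 4))*(-2)*(-2 - 3)*(-18) = -5*(2*(-4)²)*(-2)*(-2 - 3)*(-18) = -5*(2*16)*(-2)*(-5)*(-18) = -5*32*(-2)*(-5)*(-18) = -(-320)*(-5)*(-18) = -5*320*(-18) = -1600*(-18) = 28800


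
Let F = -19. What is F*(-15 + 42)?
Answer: -513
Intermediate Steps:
F*(-15 + 42) = -19*(-15 + 42) = -19*27 = -513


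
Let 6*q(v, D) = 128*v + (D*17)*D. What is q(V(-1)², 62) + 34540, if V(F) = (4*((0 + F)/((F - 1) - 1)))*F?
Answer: 1227670/27 ≈ 45469.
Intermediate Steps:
V(F) = 4*F²/(-2 + F) (V(F) = (4*(F/((-1 + F) - 1)))*F = (4*(F/(-2 + F)))*F = (4*F/(-2 + F))*F = 4*F²/(-2 + F))
q(v, D) = 17*D²/6 + 64*v/3 (q(v, D) = (128*v + (D*17)*D)/6 = (128*v + (17*D)*D)/6 = (128*v + 17*D²)/6 = (17*D² + 128*v)/6 = 17*D²/6 + 64*v/3)
q(V(-1)², 62) + 34540 = ((17/6)*62² + 64*(4*(-1)²/(-2 - 1))²/3) + 34540 = ((17/6)*3844 + 64*(4*1/(-3))²/3) + 34540 = (32674/3 + 64*(4*1*(-⅓))²/3) + 34540 = (32674/3 + 64*(-4/3)²/3) + 34540 = (32674/3 + (64/3)*(16/9)) + 34540 = (32674/3 + 1024/27) + 34540 = 295090/27 + 34540 = 1227670/27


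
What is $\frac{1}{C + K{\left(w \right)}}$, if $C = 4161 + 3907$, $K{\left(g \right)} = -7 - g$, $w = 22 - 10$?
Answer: $\frac{1}{8049} \approx 0.00012424$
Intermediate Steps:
$w = 12$
$C = 8068$
$\frac{1}{C + K{\left(w \right)}} = \frac{1}{8068 - 19} = \frac{1}{8049}$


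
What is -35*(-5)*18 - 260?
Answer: 2890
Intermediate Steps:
-35*(-5)*18 - 260 = 175*18 - 260 = 3150 - 260 = 2890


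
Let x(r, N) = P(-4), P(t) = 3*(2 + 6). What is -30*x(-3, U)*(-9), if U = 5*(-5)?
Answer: 6480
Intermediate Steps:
U = -25
P(t) = 24 (P(t) = 3*8 = 24)
x(r, N) = 24
-30*x(-3, U)*(-9) = -30*24*(-9) = -720*(-9) = 6480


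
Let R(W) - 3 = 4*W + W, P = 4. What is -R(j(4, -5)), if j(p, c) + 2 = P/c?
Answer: 11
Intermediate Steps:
j(p, c) = -2 + 4/c
R(W) = 3 + 5*W (R(W) = 3 + (4*W + W) = 3 + 5*W)
-R(j(4, -5)) = -(3 + 5*(-2 + 4/(-5))) = -(3 + 5*(-2 + 4*(-1/5))) = -(3 + 5*(-2 - 4/5)) = -(3 + 5*(-14/5)) = -(3 - 14) = -1*(-11) = 11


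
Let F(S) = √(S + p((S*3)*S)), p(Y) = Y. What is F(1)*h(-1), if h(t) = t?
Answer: -2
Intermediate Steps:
F(S) = √(S + 3*S²) (F(S) = √(S + (S*3)*S) = √(S + (3*S)*S) = √(S + 3*S²))
F(1)*h(-1) = √(1*(1 + 3*1))*(-1) = √(1*(1 + 3))*(-1) = √(1*4)*(-1) = √4*(-1) = 2*(-1) = -2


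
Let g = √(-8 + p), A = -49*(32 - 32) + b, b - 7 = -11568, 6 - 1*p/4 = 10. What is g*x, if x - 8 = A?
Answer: -23106*I*√6 ≈ -56598.0*I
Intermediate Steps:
p = -16 (p = 24 - 4*10 = 24 - 40 = -16)
b = -11561 (b = 7 - 11568 = -11561)
A = -11561 (A = -49*(32 - 32) - 11561 = -49*0 - 11561 = 0 - 11561 = -11561)
x = -11553 (x = 8 - 11561 = -11553)
g = 2*I*√6 (g = √(-8 - 16) = √(-24) = 2*I*√6 ≈ 4.899*I)
g*x = (2*I*√6)*(-11553) = -23106*I*√6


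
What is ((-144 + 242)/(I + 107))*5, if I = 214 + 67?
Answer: 245/194 ≈ 1.2629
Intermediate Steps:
I = 281
((-144 + 242)/(I + 107))*5 = ((-144 + 242)/(281 + 107))*5 = (98/388)*5 = (98*(1/388))*5 = (49/194)*5 = 245/194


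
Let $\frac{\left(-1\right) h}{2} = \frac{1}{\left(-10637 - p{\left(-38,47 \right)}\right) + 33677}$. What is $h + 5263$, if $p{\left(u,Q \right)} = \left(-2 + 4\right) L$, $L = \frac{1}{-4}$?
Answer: $\frac{242524299}{46081} \approx 5263.0$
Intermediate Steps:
$L = - \frac{1}{4} \approx -0.25$
$p{\left(u,Q \right)} = - \frac{1}{2}$ ($p{\left(u,Q \right)} = \left(-2 + 4\right) \left(- \frac{1}{4}\right) = 2 \left(- \frac{1}{4}\right) = - \frac{1}{2}$)
$h = - \frac{4}{46081}$ ($h = - \frac{2}{\left(-10637 - - \frac{1}{2}\right) + 33677} = - \frac{2}{\left(-10637 + \frac{1}{2}\right) + 33677} = - \frac{2}{- \frac{21273}{2} + 33677} = - \frac{2}{\frac{46081}{2}} = \left(-2\right) \frac{2}{46081} = - \frac{4}{46081} \approx -8.6804 \cdot 10^{-5}$)
$h + 5263 = - \frac{4}{46081} + 5263 = \frac{242524299}{46081}$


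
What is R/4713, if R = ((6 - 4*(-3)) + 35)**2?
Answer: 2809/4713 ≈ 0.59601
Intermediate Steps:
R = 2809 (R = ((6 + 12) + 35)**2 = (18 + 35)**2 = 53**2 = 2809)
R/4713 = 2809/4713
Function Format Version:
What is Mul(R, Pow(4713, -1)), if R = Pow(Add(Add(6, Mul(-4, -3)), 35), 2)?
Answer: Rational(2809, 4713) ≈ 0.59601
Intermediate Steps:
R = 2809 (R = Pow(Add(Add(6, 12), 35), 2) = Pow(Add(18, 35), 2) = Pow(53, 2) = 2809)
Mul(R, Pow(4713, -1)) = Mul(2809, Pow(4713, -1)) = Mul(2809, Rational(1, 4713)) = Rational(2809, 4713)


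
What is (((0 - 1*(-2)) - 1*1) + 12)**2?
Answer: 169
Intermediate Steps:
(((0 - 1*(-2)) - 1*1) + 12)**2 = (((0 + 2) - 1) + 12)**2 = ((2 - 1) + 12)**2 = (1 + 12)**2 = 13**2 = 169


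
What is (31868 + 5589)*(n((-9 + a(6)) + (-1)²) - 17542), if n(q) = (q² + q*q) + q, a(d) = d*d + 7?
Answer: -563990049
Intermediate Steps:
a(d) = 7 + d² (a(d) = d² + 7 = 7 + d²)
n(q) = q + 2*q² (n(q) = (q² + q²) + q = 2*q² + q = q + 2*q²)
(31868 + 5589)*(n((-9 + a(6)) + (-1)²) - 17542) = (31868 + 5589)*(((-9 + (7 + 6²)) + (-1)²)*(1 + 2*((-9 + (7 + 6²)) + (-1)²)) - 17542) = 37457*(((-9 + (7 + 36)) + 1)*(1 + 2*((-9 + (7 + 36)) + 1)) - 17542) = 37457*(((-9 + 43) + 1)*(1 + 2*((-9 + 43) + 1)) - 17542) = 37457*((34 + 1)*(1 + 2*(34 + 1)) - 17542) = 37457*(35*(1 + 2*35) - 17542) = 37457*(35*(1 + 70) - 17542) = 37457*(35*71 - 17542) = 37457*(2485 - 17542) = 37457*(-15057) = -563990049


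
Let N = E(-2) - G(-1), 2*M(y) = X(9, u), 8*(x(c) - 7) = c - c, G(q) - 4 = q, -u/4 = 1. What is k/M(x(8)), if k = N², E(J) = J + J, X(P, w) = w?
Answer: -49/2 ≈ -24.500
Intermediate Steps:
u = -4 (u = -4*1 = -4)
G(q) = 4 + q
x(c) = 7 (x(c) = 7 + (c - c)/8 = 7 + (⅛)*0 = 7 + 0 = 7)
M(y) = -2 (M(y) = (½)*(-4) = -2)
E(J) = 2*J
N = -7 (N = 2*(-2) - (4 - 1) = -4 - 1*3 = -4 - 3 = -7)
k = 49 (k = (-7)² = 49)
k/M(x(8)) = 49/(-2) = 49*(-½) = -49/2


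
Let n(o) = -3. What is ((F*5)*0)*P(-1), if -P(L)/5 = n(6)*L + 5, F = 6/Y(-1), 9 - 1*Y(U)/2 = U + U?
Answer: 0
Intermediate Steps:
Y(U) = 18 - 4*U (Y(U) = 18 - 2*(U + U) = 18 - 4*U)
F = 3/11 (F = 6/(18 - 4*(-1)) = 6/(18 + 4) = 6/22 = 6*(1/22) = 3/11 ≈ 0.27273)
P(L) = -25 + 15*L (P(L) = -5*(-3*L + 5) = -5*(5 - 3*L) = -25 + 15*L)
((F*5)*0)*P(-1) = (((3/11)*5)*0)*(-25 + 15*(-1)) = ((15/11)*0)*(-25 - 15) = 0*(-40) = 0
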